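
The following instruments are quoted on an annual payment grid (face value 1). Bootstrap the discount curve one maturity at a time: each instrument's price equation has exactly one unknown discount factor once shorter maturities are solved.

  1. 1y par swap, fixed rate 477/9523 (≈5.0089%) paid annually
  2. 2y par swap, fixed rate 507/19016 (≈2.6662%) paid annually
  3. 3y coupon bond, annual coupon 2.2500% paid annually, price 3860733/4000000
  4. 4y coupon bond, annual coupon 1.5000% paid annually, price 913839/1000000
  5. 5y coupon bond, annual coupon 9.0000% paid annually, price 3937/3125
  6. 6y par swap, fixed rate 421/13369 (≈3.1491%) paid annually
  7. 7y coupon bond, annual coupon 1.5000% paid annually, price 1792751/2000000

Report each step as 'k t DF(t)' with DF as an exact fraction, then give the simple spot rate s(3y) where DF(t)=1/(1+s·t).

step 1 [1y] swap r/1=477/9523: DF=(1 − 477/9523·(0))/(1+477/9523) = 9523/10000 ≈ 0.952300
step 2 [2y] swap r/1=507/19016: DF=(1 − 507/19016·(0.952300))/(1+507/19016) = 9493/10000 ≈ 0.949300
step 3 [3y] bond c/1=9/400: DF=(3860733/4000000 − 9/400·(0.952300+0.949300))/(1+9/400) = 9021/10000 ≈ 0.902100
step 4 [4y] bond c/1=3/200: DF=(913839/1000000 − 3/200·(0.952300+0.949300+0.902100))/(1+3/200) = 8589/10000 ≈ 0.858900
step 5 [5y] bond c/1=9/100: DF=(3937/3125 − 9/100·(0.952300+0.949300+0.902100+0.858900))/(1+9/100) = 4267/5000 ≈ 0.853400
step 6 [6y] swap r/1=421/13369: DF=(1 − 421/13369·(0.952300+0.949300+0.902100+0.858900+0.853400))/(1+421/13369) = 2079/2500 ≈ 0.831600
step 7 [7y] bond c/1=3/200: DF=(1792751/2000000 − 3/200·(0.952300+0.949300+0.902100+0.858900+0.853400+0.831600))/(1+3/200) = 8041/10000 ≈ 0.804100

1 1 9523/10000
2 2 9493/10000
3 3 9021/10000
4 4 8589/10000
5 5 4267/5000
6 6 2079/2500
7 7 8041/10000
s(3y) = (1/(9021/10000) − 1)/(3) = 979/27063 ≈ 3.6175%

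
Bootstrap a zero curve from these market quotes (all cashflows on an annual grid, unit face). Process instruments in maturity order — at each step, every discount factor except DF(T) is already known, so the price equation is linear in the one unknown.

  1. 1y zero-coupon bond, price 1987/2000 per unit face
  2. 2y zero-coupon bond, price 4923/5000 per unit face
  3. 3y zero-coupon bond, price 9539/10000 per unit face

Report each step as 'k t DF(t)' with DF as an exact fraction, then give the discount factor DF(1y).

1 1 1987/2000
2 2 4923/5000
3 3 9539/10000
DF(1y) = 1987/2000 ≈ 0.993500

step 1 [1y] zero: DF = P = 1987/2000 ≈ 0.993500
step 2 [2y] zero: DF = P = 4923/5000 ≈ 0.984600
step 3 [3y] zero: DF = P = 9539/10000 ≈ 0.953900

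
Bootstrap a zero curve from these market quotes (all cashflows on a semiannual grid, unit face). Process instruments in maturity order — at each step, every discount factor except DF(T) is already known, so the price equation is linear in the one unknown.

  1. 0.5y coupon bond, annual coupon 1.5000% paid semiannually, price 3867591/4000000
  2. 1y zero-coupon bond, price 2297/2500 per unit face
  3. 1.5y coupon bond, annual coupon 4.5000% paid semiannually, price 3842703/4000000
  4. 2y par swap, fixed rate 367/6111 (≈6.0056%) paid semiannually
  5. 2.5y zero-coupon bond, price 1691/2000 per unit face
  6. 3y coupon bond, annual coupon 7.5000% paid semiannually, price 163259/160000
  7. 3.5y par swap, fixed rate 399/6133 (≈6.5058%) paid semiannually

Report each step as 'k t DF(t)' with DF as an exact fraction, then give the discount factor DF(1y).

1 1/2 9597/10000
2 1 2297/2500
3 3/2 4491/5000
4 2 8899/10000
5 5/2 1691/2000
6 3 2051/2500
7 7/2 1601/2000
DF(1y) = 2297/2500 ≈ 0.918800

step 1 [0.5y] bond c/2=3/400: DF=(3867591/4000000 − 3/400·(0))/(1+3/400) = 9597/10000 ≈ 0.959700
step 2 [1y] zero: DF = P = 2297/2500 ≈ 0.918800
step 3 [1.5y] bond c/2=9/400: DF=(3842703/4000000 − 9/400·(0.959700+0.918800))/(1+9/400) = 4491/5000 ≈ 0.898200
step 4 [2y] swap r/2=367/12222: DF=(1 − 367/12222·(0.959700+0.918800+0.898200))/(1+367/12222) = 8899/10000 ≈ 0.889900
step 5 [2.5y] zero: DF = P = 1691/2000 ≈ 0.845500
step 6 [3y] bond c/2=3/80: DF=(163259/160000 − 3/80·(0.959700+0.918800+0.898200+0.889900+0.845500))/(1+3/80) = 2051/2500 ≈ 0.820400
step 7 [3.5y] swap r/2=399/12266: DF=(1 − 399/12266·(0.959700+0.918800+0.898200+0.889900+0.845500+0.820400))/(1+399/12266) = 1601/2000 ≈ 0.800500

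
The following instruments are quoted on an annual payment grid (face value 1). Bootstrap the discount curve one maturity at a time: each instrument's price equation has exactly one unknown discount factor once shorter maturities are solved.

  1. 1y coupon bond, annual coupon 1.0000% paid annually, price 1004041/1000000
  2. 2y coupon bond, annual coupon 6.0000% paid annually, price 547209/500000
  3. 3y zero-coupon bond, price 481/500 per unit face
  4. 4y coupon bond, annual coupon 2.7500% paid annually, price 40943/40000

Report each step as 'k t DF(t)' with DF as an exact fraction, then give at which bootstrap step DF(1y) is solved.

step 1 [1y] bond c/1=1/100: DF=(1004041/1000000 − 1/100·(0))/(1+1/100) = 9941/10000 ≈ 0.994100
step 2 [2y] bond c/1=3/50: DF=(547209/500000 − 3/50·(0.994100))/(1+3/50) = 4881/5000 ≈ 0.976200
step 3 [3y] zero: DF = P = 481/500 ≈ 0.962000
step 4 [4y] bond c/1=11/400: DF=(40943/40000 − 11/400·(0.994100+0.976200+0.962000))/(1+11/400) = 9177/10000 ≈ 0.917700

1 1 9941/10000
2 2 4881/5000
3 3 481/500
4 4 9177/10000
DF(1y) is solved at step 1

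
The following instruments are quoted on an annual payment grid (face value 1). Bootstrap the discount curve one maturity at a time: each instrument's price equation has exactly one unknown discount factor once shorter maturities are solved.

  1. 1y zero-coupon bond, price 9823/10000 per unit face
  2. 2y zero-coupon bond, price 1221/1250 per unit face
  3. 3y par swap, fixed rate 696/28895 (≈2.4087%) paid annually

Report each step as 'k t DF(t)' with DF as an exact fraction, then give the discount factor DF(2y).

step 1 [1y] zero: DF = P = 9823/10000 ≈ 0.982300
step 2 [2y] zero: DF = P = 1221/1250 ≈ 0.976800
step 3 [3y] swap r/1=696/28895: DF=(1 − 696/28895·(0.982300+0.976800))/(1+696/28895) = 1163/1250 ≈ 0.930400

1 1 9823/10000
2 2 1221/1250
3 3 1163/1250
DF(2y) = 1221/1250 ≈ 0.976800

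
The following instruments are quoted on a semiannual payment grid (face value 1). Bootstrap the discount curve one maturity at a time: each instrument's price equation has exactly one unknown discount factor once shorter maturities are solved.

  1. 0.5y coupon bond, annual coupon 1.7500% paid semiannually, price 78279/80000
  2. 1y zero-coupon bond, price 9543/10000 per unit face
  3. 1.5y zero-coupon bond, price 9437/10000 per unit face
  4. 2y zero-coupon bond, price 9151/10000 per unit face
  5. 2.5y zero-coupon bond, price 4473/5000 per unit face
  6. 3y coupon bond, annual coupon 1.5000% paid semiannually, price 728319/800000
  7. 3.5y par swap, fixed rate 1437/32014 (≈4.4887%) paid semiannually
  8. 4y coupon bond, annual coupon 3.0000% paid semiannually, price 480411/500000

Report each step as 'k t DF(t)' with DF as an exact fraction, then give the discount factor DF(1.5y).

1 1/2 97/100
2 1 9543/10000
3 3/2 9437/10000
4 2 9151/10000
5 5/2 4473/5000
6 3 543/625
7 7/2 8563/10000
8 4 213/250
DF(1.5y) = 9437/10000 ≈ 0.943700

step 1 [0.5y] bond c/2=7/800: DF=(78279/80000 − 7/800·(0))/(1+7/800) = 97/100 ≈ 0.970000
step 2 [1y] zero: DF = P = 9543/10000 ≈ 0.954300
step 3 [1.5y] zero: DF = P = 9437/10000 ≈ 0.943700
step 4 [2y] zero: DF = P = 9151/10000 ≈ 0.915100
step 5 [2.5y] zero: DF = P = 4473/5000 ≈ 0.894600
step 6 [3y] bond c/2=3/400: DF=(728319/800000 − 3/400·(0.970000+0.954300+0.943700+0.915100+0.894600))/(1+3/400) = 543/625 ≈ 0.868800
step 7 [3.5y] swap r/2=1437/64028: DF=(1 − 1437/64028·(0.970000+0.954300+0.943700+0.915100+0.894600+0.868800))/(1+1437/64028) = 8563/10000 ≈ 0.856300
step 8 [4y] bond c/2=3/200: DF=(480411/500000 − 3/200·(0.970000+0.954300+0.943700+0.915100+0.894600+0.868800+0.856300))/(1+3/200) = 213/250 ≈ 0.852000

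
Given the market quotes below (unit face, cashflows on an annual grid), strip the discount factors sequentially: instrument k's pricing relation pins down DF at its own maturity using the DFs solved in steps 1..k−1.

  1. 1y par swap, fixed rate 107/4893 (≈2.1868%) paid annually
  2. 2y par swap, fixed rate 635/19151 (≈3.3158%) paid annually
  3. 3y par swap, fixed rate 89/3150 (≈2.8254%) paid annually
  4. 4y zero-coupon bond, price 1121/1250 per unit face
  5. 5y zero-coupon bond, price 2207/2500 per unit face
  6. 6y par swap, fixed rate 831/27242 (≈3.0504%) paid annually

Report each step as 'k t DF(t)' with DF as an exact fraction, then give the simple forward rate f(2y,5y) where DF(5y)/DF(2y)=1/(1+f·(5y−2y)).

1 1 4893/5000
2 2 1873/2000
3 3 9199/10000
4 4 1121/1250
5 5 2207/2500
6 6 4169/5000
f(2y,5y) = ((1873/2000)/(2207/2500) − 1)/(3) = 179/8828 ≈ 2.0276%

step 1 [1y] swap r/1=107/4893: DF=(1 − 107/4893·(0))/(1+107/4893) = 4893/5000 ≈ 0.978600
step 2 [2y] swap r/1=635/19151: DF=(1 − 635/19151·(0.978600))/(1+635/19151) = 1873/2000 ≈ 0.936500
step 3 [3y] swap r/1=89/3150: DF=(1 − 89/3150·(0.978600+0.936500))/(1+89/3150) = 9199/10000 ≈ 0.919900
step 4 [4y] zero: DF = P = 1121/1250 ≈ 0.896800
step 5 [5y] zero: DF = P = 2207/2500 ≈ 0.882800
step 6 [6y] swap r/1=831/27242: DF=(1 − 831/27242·(0.978600+0.936500+0.919900+0.896800+0.882800))/(1+831/27242) = 4169/5000 ≈ 0.833800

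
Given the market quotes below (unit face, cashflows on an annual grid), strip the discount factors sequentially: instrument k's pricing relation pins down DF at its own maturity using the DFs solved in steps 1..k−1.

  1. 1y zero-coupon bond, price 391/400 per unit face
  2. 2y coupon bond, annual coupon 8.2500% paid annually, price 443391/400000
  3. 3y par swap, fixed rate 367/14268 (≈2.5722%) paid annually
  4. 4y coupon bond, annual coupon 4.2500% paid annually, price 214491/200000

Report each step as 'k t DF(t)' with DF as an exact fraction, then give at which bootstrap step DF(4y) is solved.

1 1 391/400
2 2 1899/2000
3 3 4633/5000
4 4 2281/2500
DF(4y) is solved at step 4

step 1 [1y] zero: DF = P = 391/400 ≈ 0.977500
step 2 [2y] bond c/1=33/400: DF=(443391/400000 − 33/400·(0.977500))/(1+33/400) = 1899/2000 ≈ 0.949500
step 3 [3y] swap r/1=367/14268: DF=(1 − 367/14268·(0.977500+0.949500))/(1+367/14268) = 4633/5000 ≈ 0.926600
step 4 [4y] bond c/1=17/400: DF=(214491/200000 − 17/400·(0.977500+0.949500+0.926600))/(1+17/400) = 2281/2500 ≈ 0.912400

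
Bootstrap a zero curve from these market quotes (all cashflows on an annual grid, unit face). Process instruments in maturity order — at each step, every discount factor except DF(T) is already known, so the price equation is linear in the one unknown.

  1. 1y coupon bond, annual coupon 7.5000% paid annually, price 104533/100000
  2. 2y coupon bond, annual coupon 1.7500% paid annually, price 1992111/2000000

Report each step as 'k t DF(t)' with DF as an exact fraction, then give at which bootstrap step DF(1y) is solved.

step 1 [1y] bond c/1=3/40: DF=(104533/100000 − 3/40·(0))/(1+3/40) = 2431/2500 ≈ 0.972400
step 2 [2y] bond c/1=7/400: DF=(1992111/2000000 − 7/400·(0.972400))/(1+7/400) = 4811/5000 ≈ 0.962200

1 1 2431/2500
2 2 4811/5000
DF(1y) is solved at step 1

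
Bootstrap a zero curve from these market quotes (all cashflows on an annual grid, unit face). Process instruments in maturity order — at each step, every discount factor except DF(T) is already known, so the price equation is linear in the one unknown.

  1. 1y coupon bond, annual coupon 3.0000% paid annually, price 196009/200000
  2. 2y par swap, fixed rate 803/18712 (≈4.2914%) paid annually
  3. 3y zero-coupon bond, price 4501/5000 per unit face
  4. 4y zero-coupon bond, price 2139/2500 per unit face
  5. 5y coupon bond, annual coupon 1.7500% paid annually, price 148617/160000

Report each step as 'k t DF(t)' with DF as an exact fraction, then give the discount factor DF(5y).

step 1 [1y] bond c/1=3/100: DF=(196009/200000 − 3/100·(0))/(1+3/100) = 1903/2000 ≈ 0.951500
step 2 [2y] swap r/1=803/18712: DF=(1 − 803/18712·(0.951500))/(1+803/18712) = 9197/10000 ≈ 0.919700
step 3 [3y] zero: DF = P = 4501/5000 ≈ 0.900200
step 4 [4y] zero: DF = P = 2139/2500 ≈ 0.855600
step 5 [5y] bond c/1=7/400: DF=(148617/160000 − 7/400·(0.951500+0.919700+0.900200+0.855600))/(1+7/400) = 1701/2000 ≈ 0.850500

1 1 1903/2000
2 2 9197/10000
3 3 4501/5000
4 4 2139/2500
5 5 1701/2000
DF(5y) = 1701/2000 ≈ 0.850500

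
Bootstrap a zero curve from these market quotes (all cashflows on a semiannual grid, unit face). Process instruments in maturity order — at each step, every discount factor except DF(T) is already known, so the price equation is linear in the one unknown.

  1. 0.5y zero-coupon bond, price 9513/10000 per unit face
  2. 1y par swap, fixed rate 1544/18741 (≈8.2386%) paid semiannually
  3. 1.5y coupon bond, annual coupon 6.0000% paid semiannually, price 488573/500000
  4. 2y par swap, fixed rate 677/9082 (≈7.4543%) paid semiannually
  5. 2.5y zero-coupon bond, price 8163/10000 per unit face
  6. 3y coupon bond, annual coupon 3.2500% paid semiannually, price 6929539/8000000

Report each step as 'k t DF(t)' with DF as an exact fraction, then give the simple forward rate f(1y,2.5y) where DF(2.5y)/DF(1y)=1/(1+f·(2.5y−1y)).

1 1/2 9513/10000
2 1 2307/2500
3 3/2 8941/10000
4 2 4323/5000
5 5/2 8163/10000
6 3 1953/2500
f(1y,2.5y) = ((2307/2500)/(8163/10000) − 1)/(3/2) = 710/8163 ≈ 8.6978%

step 1 [0.5y] zero: DF = P = 9513/10000 ≈ 0.951300
step 2 [1y] swap r/2=772/18741: DF=(1 − 772/18741·(0.951300))/(1+772/18741) = 2307/2500 ≈ 0.922800
step 3 [1.5y] bond c/2=3/100: DF=(488573/500000 − 3/100·(0.951300+0.922800))/(1+3/100) = 8941/10000 ≈ 0.894100
step 4 [2y] swap r/2=677/18164: DF=(1 − 677/18164·(0.951300+0.922800+0.894100))/(1+677/18164) = 4323/5000 ≈ 0.864600
step 5 [2.5y] zero: DF = P = 8163/10000 ≈ 0.816300
step 6 [3y] bond c/2=13/800: DF=(6929539/8000000 − 13/800·(0.951300+0.922800+0.894100+0.864600+0.816300))/(1+13/800) = 1953/2500 ≈ 0.781200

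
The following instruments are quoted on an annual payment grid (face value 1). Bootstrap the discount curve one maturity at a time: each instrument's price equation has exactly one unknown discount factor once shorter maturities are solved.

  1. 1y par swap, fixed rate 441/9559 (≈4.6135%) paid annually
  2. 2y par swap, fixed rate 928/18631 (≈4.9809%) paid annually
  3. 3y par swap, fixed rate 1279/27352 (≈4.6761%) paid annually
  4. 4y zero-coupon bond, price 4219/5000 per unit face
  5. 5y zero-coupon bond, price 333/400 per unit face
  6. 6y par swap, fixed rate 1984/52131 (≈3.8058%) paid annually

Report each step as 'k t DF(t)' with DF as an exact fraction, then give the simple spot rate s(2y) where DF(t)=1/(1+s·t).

step 1 [1y] swap r/1=441/9559: DF=(1 − 441/9559·(0))/(1+441/9559) = 9559/10000 ≈ 0.955900
step 2 [2y] swap r/1=928/18631: DF=(1 − 928/18631·(0.955900))/(1+928/18631) = 567/625 ≈ 0.907200
step 3 [3y] swap r/1=1279/27352: DF=(1 − 1279/27352·(0.955900+0.907200))/(1+1279/27352) = 8721/10000 ≈ 0.872100
step 4 [4y] zero: DF = P = 4219/5000 ≈ 0.843800
step 5 [5y] zero: DF = P = 333/400 ≈ 0.832500
step 6 [6y] swap r/1=1984/52131: DF=(1 − 1984/52131·(0.955900+0.907200+0.872100+0.843800+0.832500))/(1+1984/52131) = 501/625 ≈ 0.801600

1 1 9559/10000
2 2 567/625
3 3 8721/10000
4 4 4219/5000
5 5 333/400
6 6 501/625
s(2y) = (1/(567/625) − 1)/(2) = 29/567 ≈ 5.1146%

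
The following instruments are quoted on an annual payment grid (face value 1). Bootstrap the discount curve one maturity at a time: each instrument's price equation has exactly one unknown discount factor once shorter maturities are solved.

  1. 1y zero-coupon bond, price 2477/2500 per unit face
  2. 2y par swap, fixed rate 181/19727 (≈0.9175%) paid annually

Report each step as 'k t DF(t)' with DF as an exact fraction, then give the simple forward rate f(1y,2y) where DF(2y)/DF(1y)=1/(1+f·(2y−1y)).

1 1 2477/2500
2 2 9819/10000
f(1y,2y) = ((2477/2500)/(9819/10000) − 1)/(1) = 89/9819 ≈ 0.9064%

step 1 [1y] zero: DF = P = 2477/2500 ≈ 0.990800
step 2 [2y] swap r/1=181/19727: DF=(1 − 181/19727·(0.990800))/(1+181/19727) = 9819/10000 ≈ 0.981900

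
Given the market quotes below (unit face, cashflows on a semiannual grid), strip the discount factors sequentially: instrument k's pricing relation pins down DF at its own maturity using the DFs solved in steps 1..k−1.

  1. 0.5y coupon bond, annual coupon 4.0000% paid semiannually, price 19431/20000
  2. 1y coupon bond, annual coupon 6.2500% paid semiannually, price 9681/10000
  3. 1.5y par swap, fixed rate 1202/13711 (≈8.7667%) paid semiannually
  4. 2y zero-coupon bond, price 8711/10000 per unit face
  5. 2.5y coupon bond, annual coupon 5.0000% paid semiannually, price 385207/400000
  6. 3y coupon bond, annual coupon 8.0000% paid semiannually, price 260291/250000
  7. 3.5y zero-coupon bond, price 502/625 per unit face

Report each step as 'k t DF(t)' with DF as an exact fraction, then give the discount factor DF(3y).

step 1 [0.5y] bond c/2=1/50: DF=(19431/20000 − 1/50·(0))/(1+1/50) = 381/400 ≈ 0.952500
step 2 [1y] bond c/2=1/32: DF=(9681/10000 − 1/32·(0.952500))/(1+1/32) = 9099/10000 ≈ 0.909900
step 3 [1.5y] swap r/2=601/13711: DF=(1 − 601/13711·(0.952500+0.909900))/(1+601/13711) = 4399/5000 ≈ 0.879800
step 4 [2y] zero: DF = P = 8711/10000 ≈ 0.871100
step 5 [2.5y] bond c/2=1/40: DF=(385207/400000 − 1/40·(0.952500+0.909900+0.879800+0.871100))/(1+1/40) = 4257/5000 ≈ 0.851400
step 6 [3y] bond c/2=1/25: DF=(260291/250000 − 1/25·(0.952500+0.909900+0.879800+0.871100+0.851400))/(1+1/25) = 4147/5000 ≈ 0.829400
step 7 [3.5y] zero: DF = P = 502/625 ≈ 0.803200

1 1/2 381/400
2 1 9099/10000
3 3/2 4399/5000
4 2 8711/10000
5 5/2 4257/5000
6 3 4147/5000
7 7/2 502/625
DF(3y) = 4147/5000 ≈ 0.829400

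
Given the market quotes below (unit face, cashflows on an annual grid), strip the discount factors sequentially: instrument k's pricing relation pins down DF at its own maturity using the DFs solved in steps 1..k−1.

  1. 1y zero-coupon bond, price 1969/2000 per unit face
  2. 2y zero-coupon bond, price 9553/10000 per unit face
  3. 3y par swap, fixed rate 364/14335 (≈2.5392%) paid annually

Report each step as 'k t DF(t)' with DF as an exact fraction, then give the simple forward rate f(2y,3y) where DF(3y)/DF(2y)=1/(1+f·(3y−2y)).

step 1 [1y] zero: DF = P = 1969/2000 ≈ 0.984500
step 2 [2y] zero: DF = P = 9553/10000 ≈ 0.955300
step 3 [3y] swap r/1=364/14335: DF=(1 − 364/14335·(0.984500+0.955300))/(1+364/14335) = 1159/1250 ≈ 0.927200

1 1 1969/2000
2 2 9553/10000
3 3 1159/1250
f(2y,3y) = ((9553/10000)/(1159/1250) − 1)/(1) = 281/9272 ≈ 3.0306%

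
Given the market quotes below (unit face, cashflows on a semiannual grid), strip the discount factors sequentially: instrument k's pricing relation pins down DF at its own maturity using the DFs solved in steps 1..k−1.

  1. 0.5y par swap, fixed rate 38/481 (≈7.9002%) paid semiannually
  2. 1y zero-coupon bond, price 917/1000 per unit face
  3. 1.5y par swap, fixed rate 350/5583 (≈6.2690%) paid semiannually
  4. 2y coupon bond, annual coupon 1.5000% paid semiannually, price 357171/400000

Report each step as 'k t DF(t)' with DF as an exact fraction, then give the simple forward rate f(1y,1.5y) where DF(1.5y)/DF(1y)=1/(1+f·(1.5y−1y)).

step 1 [0.5y] swap r/2=19/481: DF=(1 − 19/481·(0))/(1+19/481) = 481/500 ≈ 0.962000
step 2 [1y] zero: DF = P = 917/1000 ≈ 0.917000
step 3 [1.5y] swap r/2=175/5583: DF=(1 − 175/5583·(0.962000+0.917000))/(1+175/5583) = 73/80 ≈ 0.912500
step 4 [2y] bond c/2=3/400: DF=(357171/400000 − 3/400·(0.962000+0.917000+0.912500))/(1+3/400) = 1731/2000 ≈ 0.865500

1 1/2 481/500
2 1 917/1000
3 3/2 73/80
4 2 1731/2000
f(1y,1.5y) = ((917/1000)/(73/80) − 1)/(1/2) = 18/1825 ≈ 0.9863%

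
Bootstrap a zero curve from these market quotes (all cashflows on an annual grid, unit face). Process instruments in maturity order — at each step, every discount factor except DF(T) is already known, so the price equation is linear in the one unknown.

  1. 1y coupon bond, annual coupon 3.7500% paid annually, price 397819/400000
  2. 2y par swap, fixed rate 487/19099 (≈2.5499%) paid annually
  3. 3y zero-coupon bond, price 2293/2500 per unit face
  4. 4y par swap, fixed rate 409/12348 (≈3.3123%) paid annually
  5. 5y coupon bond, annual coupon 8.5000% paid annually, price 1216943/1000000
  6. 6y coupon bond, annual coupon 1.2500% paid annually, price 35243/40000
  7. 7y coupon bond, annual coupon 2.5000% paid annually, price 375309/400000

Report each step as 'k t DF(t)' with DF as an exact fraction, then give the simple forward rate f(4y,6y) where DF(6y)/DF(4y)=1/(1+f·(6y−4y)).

step 1 [1y] bond c/1=3/80: DF=(397819/400000 − 3/80·(0))/(1+3/80) = 4793/5000 ≈ 0.958600
step 2 [2y] swap r/1=487/19099: DF=(1 − 487/19099·(0.958600))/(1+487/19099) = 9513/10000 ≈ 0.951300
step 3 [3y] zero: DF = P = 2293/2500 ≈ 0.917200
step 4 [4y] swap r/1=409/12348: DF=(1 − 409/12348·(0.958600+0.951300+0.917200))/(1+409/12348) = 8773/10000 ≈ 0.877300
step 5 [5y] bond c/1=17/200: DF=(1216943/1000000 − 17/200·(0.958600+0.951300+0.917200+0.877300))/(1+17/200) = 4157/5000 ≈ 0.831400
step 6 [6y] bond c/1=1/80: DF=(35243/40000 − 1/80·(0.958600+0.951300+0.917200+0.877300+0.831400))/(1+1/80) = 4071/5000 ≈ 0.814200
step 7 [7y] bond c/1=1/40: DF=(375309/400000 − 1/40·(0.958600+0.951300+0.917200+0.877300+0.831400+0.814200))/(1+1/40) = 7849/10000 ≈ 0.784900

1 1 4793/5000
2 2 9513/10000
3 3 2293/2500
4 4 8773/10000
5 5 4157/5000
6 6 4071/5000
7 7 7849/10000
f(4y,6y) = ((8773/10000)/(4071/5000) − 1)/(2) = 631/16284 ≈ 3.8750%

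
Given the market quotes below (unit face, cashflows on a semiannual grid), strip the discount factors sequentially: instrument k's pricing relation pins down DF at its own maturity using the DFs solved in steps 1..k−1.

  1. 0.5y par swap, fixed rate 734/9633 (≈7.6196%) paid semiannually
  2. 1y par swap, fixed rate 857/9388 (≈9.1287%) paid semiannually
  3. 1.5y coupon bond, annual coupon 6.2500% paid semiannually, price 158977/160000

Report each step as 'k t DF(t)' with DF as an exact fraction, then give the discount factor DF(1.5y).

step 1 [0.5y] swap r/2=367/9633: DF=(1 − 367/9633·(0))/(1+367/9633) = 9633/10000 ≈ 0.963300
step 2 [1y] swap r/2=857/18776: DF=(1 − 857/18776·(0.963300))/(1+857/18776) = 9143/10000 ≈ 0.914300
step 3 [1.5y] bond c/2=1/32: DF=(158977/160000 − 1/32·(0.963300+0.914300))/(1+1/32) = 4533/5000 ≈ 0.906600

1 1/2 9633/10000
2 1 9143/10000
3 3/2 4533/5000
DF(1.5y) = 4533/5000 ≈ 0.906600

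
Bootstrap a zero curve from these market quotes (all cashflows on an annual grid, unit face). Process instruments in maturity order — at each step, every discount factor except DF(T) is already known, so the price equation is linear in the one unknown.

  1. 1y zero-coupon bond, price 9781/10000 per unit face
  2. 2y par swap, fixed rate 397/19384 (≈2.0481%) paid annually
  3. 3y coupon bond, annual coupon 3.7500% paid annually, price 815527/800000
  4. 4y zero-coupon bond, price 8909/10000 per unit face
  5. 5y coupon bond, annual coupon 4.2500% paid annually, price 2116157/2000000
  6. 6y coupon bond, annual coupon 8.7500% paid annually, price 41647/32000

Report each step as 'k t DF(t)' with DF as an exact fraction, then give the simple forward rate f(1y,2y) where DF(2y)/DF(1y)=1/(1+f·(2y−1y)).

1 1 9781/10000
2 2 9603/10000
3 3 73/80
4 4 8909/10000
5 5 539/625
6 6 8263/10000
f(1y,2y) = ((9781/10000)/(9603/10000) − 1)/(1) = 178/9603 ≈ 1.8536%

step 1 [1y] zero: DF = P = 9781/10000 ≈ 0.978100
step 2 [2y] swap r/1=397/19384: DF=(1 − 397/19384·(0.978100))/(1+397/19384) = 9603/10000 ≈ 0.960300
step 3 [3y] bond c/1=3/80: DF=(815527/800000 − 3/80·(0.978100+0.960300))/(1+3/80) = 73/80 ≈ 0.912500
step 4 [4y] zero: DF = P = 8909/10000 ≈ 0.890900
step 5 [5y] bond c/1=17/400: DF=(2116157/2000000 − 17/400·(0.978100+0.960300+0.912500+0.890900))/(1+17/400) = 539/625 ≈ 0.862400
step 6 [6y] bond c/1=7/80: DF=(41647/32000 − 7/80·(0.978100+0.960300+0.912500+0.890900+0.862400))/(1+7/80) = 8263/10000 ≈ 0.826300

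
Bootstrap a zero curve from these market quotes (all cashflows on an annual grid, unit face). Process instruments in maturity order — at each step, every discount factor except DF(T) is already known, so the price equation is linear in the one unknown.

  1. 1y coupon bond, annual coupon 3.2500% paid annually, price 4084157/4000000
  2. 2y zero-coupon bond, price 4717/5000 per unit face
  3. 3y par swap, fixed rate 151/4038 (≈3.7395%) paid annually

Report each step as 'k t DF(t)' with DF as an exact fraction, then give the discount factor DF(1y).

1 1 9889/10000
2 2 4717/5000
3 3 8943/10000
DF(1y) = 9889/10000 ≈ 0.988900

step 1 [1y] bond c/1=13/400: DF=(4084157/4000000 − 13/400·(0))/(1+13/400) = 9889/10000 ≈ 0.988900
step 2 [2y] zero: DF = P = 4717/5000 ≈ 0.943400
step 3 [3y] swap r/1=151/4038: DF=(1 − 151/4038·(0.988900+0.943400))/(1+151/4038) = 8943/10000 ≈ 0.894300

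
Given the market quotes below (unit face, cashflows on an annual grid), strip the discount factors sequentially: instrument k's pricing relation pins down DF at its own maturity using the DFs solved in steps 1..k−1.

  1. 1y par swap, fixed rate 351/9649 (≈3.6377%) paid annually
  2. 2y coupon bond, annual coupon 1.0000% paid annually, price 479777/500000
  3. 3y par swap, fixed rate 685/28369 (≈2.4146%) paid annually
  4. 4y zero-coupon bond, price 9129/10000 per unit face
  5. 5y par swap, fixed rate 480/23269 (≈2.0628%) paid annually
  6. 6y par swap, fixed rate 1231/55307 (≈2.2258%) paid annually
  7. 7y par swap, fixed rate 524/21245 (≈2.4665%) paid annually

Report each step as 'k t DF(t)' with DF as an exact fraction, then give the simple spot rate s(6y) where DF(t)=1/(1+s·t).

1 1 9649/10000
2 2 1881/2000
3 3 1863/2000
4 4 9129/10000
5 5 113/125
6 6 8769/10000
7 7 2107/2500
s(6y) = (1/(8769/10000) − 1)/(6) = 1231/52614 ≈ 2.3397%

step 1 [1y] swap r/1=351/9649: DF=(1 − 351/9649·(0))/(1+351/9649) = 9649/10000 ≈ 0.964900
step 2 [2y] bond c/1=1/100: DF=(479777/500000 − 1/100·(0.964900))/(1+1/100) = 1881/2000 ≈ 0.940500
step 3 [3y] swap r/1=685/28369: DF=(1 − 685/28369·(0.964900+0.940500))/(1+685/28369) = 1863/2000 ≈ 0.931500
step 4 [4y] zero: DF = P = 9129/10000 ≈ 0.912900
step 5 [5y] swap r/1=480/23269: DF=(1 − 480/23269·(0.964900+0.940500+0.931500+0.912900))/(1+480/23269) = 113/125 ≈ 0.904000
step 6 [6y] swap r/1=1231/55307: DF=(1 − 1231/55307·(0.964900+0.940500+0.931500+0.912900+0.904000))/(1+1231/55307) = 8769/10000 ≈ 0.876900
step 7 [7y] swap r/1=524/21245: DF=(1 − 524/21245·(0.964900+0.940500+0.931500+0.912900+0.904000+0.876900))/(1+524/21245) = 2107/2500 ≈ 0.842800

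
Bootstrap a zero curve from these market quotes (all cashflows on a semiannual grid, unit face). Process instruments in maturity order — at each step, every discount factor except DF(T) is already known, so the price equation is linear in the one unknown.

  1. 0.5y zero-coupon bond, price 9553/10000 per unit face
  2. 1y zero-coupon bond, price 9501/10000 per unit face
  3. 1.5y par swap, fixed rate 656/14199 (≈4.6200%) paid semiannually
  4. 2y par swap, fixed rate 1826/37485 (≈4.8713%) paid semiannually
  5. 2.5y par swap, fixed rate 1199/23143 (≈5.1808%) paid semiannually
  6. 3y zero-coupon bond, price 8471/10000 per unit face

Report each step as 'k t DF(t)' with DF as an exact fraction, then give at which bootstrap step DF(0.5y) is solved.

1 1/2 9553/10000
2 1 9501/10000
3 3/2 584/625
4 2 9087/10000
5 5/2 8801/10000
6 3 8471/10000
DF(0.5y) is solved at step 1

step 1 [0.5y] zero: DF = P = 9553/10000 ≈ 0.955300
step 2 [1y] zero: DF = P = 9501/10000 ≈ 0.950100
step 3 [1.5y] swap r/2=328/14199: DF=(1 − 328/14199·(0.955300+0.950100))/(1+328/14199) = 584/625 ≈ 0.934400
step 4 [2y] swap r/2=913/37485: DF=(1 − 913/37485·(0.955300+0.950100+0.934400))/(1+913/37485) = 9087/10000 ≈ 0.908700
step 5 [2.5y] swap r/2=1199/46286: DF=(1 − 1199/46286·(0.955300+0.950100+0.934400+0.908700))/(1+1199/46286) = 8801/10000 ≈ 0.880100
step 6 [3y] zero: DF = P = 8471/10000 ≈ 0.847100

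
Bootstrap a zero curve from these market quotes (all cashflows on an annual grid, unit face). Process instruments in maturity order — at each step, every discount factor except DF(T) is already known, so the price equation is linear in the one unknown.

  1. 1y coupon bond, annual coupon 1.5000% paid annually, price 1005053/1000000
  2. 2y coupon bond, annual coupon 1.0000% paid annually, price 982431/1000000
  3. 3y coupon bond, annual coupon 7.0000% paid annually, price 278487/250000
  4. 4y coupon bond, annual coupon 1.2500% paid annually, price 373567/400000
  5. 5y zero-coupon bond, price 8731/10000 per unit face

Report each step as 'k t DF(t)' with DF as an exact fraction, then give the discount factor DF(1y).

step 1 [1y] bond c/1=3/200: DF=(1005053/1000000 − 3/200·(0))/(1+3/200) = 4951/5000 ≈ 0.990200
step 2 [2y] bond c/1=1/100: DF=(982431/1000000 − 1/100·(0.990200))/(1+1/100) = 9629/10000 ≈ 0.962900
step 3 [3y] bond c/1=7/100: DF=(278487/250000 − 7/100·(0.990200+0.962900))/(1+7/100) = 9133/10000 ≈ 0.913300
step 4 [4y] bond c/1=1/80: DF=(373567/400000 − 1/80·(0.990200+0.962900+0.913300))/(1+1/80) = 887/1000 ≈ 0.887000
step 5 [5y] zero: DF = P = 8731/10000 ≈ 0.873100

1 1 4951/5000
2 2 9629/10000
3 3 9133/10000
4 4 887/1000
5 5 8731/10000
DF(1y) = 4951/5000 ≈ 0.990200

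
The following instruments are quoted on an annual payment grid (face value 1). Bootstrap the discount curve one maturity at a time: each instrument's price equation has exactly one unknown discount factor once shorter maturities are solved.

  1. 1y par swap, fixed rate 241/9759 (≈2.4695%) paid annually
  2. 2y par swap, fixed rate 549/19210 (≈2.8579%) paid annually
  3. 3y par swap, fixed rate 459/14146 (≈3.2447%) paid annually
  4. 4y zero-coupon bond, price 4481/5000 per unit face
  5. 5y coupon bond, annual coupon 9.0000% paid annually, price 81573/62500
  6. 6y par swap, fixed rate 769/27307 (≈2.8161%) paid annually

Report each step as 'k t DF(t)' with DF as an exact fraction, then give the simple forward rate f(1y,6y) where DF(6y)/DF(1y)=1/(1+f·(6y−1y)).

step 1 [1y] swap r/1=241/9759: DF=(1 − 241/9759·(0))/(1+241/9759) = 9759/10000 ≈ 0.975900
step 2 [2y] swap r/1=549/19210: DF=(1 − 549/19210·(0.975900))/(1+549/19210) = 9451/10000 ≈ 0.945100
step 3 [3y] swap r/1=459/14146: DF=(1 − 459/14146·(0.975900+0.945100))/(1+459/14146) = 4541/5000 ≈ 0.908200
step 4 [4y] zero: DF = P = 4481/5000 ≈ 0.896200
step 5 [5y] bond c/1=9/100: DF=(81573/62500 − 9/100·(0.975900+0.945100+0.908200+0.896200))/(1+9/100) = 4449/5000 ≈ 0.889800
step 6 [6y] swap r/1=769/27307: DF=(1 − 769/27307·(0.975900+0.945100+0.908200+0.896200+0.889800))/(1+769/27307) = 4231/5000 ≈ 0.846200

1 1 9759/10000
2 2 9451/10000
3 3 4541/5000
4 4 4481/5000
5 5 4449/5000
6 6 4231/5000
f(1y,6y) = ((9759/10000)/(4231/5000) − 1)/(5) = 1297/42310 ≈ 3.0655%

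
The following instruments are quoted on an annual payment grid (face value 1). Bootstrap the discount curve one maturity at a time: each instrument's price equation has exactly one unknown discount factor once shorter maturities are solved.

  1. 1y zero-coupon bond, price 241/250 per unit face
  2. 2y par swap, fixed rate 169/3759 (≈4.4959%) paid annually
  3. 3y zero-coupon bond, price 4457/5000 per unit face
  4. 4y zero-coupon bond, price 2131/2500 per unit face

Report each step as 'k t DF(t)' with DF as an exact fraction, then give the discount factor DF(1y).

1 1 241/250
2 2 1831/2000
3 3 4457/5000
4 4 2131/2500
DF(1y) = 241/250 ≈ 0.964000

step 1 [1y] zero: DF = P = 241/250 ≈ 0.964000
step 2 [2y] swap r/1=169/3759: DF=(1 − 169/3759·(0.964000))/(1+169/3759) = 1831/2000 ≈ 0.915500
step 3 [3y] zero: DF = P = 4457/5000 ≈ 0.891400
step 4 [4y] zero: DF = P = 2131/2500 ≈ 0.852400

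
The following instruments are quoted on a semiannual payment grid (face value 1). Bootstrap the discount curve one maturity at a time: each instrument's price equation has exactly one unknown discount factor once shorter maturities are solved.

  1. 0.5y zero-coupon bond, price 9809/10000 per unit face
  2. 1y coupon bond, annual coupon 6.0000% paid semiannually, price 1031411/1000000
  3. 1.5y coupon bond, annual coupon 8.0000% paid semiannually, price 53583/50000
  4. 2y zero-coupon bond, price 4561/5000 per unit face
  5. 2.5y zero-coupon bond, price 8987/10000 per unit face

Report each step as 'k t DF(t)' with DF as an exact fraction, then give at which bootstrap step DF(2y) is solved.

step 1 [0.5y] zero: DF = P = 9809/10000 ≈ 0.980900
step 2 [1y] bond c/2=3/100: DF=(1031411/1000000 − 3/100·(0.980900))/(1+3/100) = 608/625 ≈ 0.972800
step 3 [1.5y] bond c/2=1/25: DF=(53583/50000 − 1/25·(0.980900+0.972800))/(1+1/25) = 9553/10000 ≈ 0.955300
step 4 [2y] zero: DF = P = 4561/5000 ≈ 0.912200
step 5 [2.5y] zero: DF = P = 8987/10000 ≈ 0.898700

1 1/2 9809/10000
2 1 608/625
3 3/2 9553/10000
4 2 4561/5000
5 5/2 8987/10000
DF(2y) is solved at step 4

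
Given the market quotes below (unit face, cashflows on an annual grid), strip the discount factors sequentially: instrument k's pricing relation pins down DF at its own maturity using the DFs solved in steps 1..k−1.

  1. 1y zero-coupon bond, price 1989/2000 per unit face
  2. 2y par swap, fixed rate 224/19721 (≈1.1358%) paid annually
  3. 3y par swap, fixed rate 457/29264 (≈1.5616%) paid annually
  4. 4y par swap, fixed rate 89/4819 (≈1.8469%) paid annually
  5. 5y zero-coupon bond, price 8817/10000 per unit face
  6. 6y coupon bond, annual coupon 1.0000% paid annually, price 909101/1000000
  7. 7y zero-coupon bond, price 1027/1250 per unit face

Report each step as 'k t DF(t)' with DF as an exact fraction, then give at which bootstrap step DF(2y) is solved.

1 1 1989/2000
2 2 611/625
3 3 9543/10000
4 4 1161/1250
5 5 8817/10000
6 6 2133/2500
7 7 1027/1250
DF(2y) is solved at step 2

step 1 [1y] zero: DF = P = 1989/2000 ≈ 0.994500
step 2 [2y] swap r/1=224/19721: DF=(1 − 224/19721·(0.994500))/(1+224/19721) = 611/625 ≈ 0.977600
step 3 [3y] swap r/1=457/29264: DF=(1 − 457/29264·(0.994500+0.977600))/(1+457/29264) = 9543/10000 ≈ 0.954300
step 4 [4y] swap r/1=89/4819: DF=(1 − 89/4819·(0.994500+0.977600+0.954300))/(1+89/4819) = 1161/1250 ≈ 0.928800
step 5 [5y] zero: DF = P = 8817/10000 ≈ 0.881700
step 6 [6y] bond c/1=1/100: DF=(909101/1000000 − 1/100·(0.994500+0.977600+0.954300+0.928800+0.881700))/(1+1/100) = 2133/2500 ≈ 0.853200
step 7 [7y] zero: DF = P = 1027/1250 ≈ 0.821600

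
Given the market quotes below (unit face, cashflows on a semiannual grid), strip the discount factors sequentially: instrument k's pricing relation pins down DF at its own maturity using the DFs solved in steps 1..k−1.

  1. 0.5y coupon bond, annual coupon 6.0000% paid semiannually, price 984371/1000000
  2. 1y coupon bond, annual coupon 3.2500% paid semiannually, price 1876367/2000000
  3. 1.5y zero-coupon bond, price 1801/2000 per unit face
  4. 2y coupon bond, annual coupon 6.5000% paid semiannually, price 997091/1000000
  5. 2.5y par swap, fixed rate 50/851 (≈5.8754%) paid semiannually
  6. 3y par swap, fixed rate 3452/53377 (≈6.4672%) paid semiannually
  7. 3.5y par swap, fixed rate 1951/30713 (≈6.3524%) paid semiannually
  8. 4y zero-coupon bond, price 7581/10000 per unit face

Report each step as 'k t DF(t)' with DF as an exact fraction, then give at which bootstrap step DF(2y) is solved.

step 1 [0.5y] bond c/2=3/100: DF=(984371/1000000 − 3/100·(0))/(1+3/100) = 9557/10000 ≈ 0.955700
step 2 [1y] bond c/2=13/800: DF=(1876367/2000000 − 13/800·(0.955700))/(1+13/800) = 9079/10000 ≈ 0.907900
step 3 [1.5y] zero: DF = P = 1801/2000 ≈ 0.900500
step 4 [2y] bond c/2=13/400: DF=(997091/1000000 − 13/400·(0.955700+0.907900+0.900500))/(1+13/400) = 8787/10000 ≈ 0.878700
step 5 [2.5y] swap r/2=25/851: DF=(1 − 25/851·(0.955700+0.907900+0.900500+0.878700))/(1+25/851) = 347/400 ≈ 0.867500
step 6 [3y] swap r/2=1726/53377: DF=(1 − 1726/53377·(0.955700+0.907900+0.900500+0.878700+0.867500))/(1+1726/53377) = 4137/5000 ≈ 0.827400
step 7 [3.5y] swap r/2=1951/61426: DF=(1 − 1951/61426·(0.955700+0.907900+0.900500+0.878700+0.867500+0.827400))/(1+1951/61426) = 8049/10000 ≈ 0.804900
step 8 [4y] zero: DF = P = 7581/10000 ≈ 0.758100

1 1/2 9557/10000
2 1 9079/10000
3 3/2 1801/2000
4 2 8787/10000
5 5/2 347/400
6 3 4137/5000
7 7/2 8049/10000
8 4 7581/10000
DF(2y) is solved at step 4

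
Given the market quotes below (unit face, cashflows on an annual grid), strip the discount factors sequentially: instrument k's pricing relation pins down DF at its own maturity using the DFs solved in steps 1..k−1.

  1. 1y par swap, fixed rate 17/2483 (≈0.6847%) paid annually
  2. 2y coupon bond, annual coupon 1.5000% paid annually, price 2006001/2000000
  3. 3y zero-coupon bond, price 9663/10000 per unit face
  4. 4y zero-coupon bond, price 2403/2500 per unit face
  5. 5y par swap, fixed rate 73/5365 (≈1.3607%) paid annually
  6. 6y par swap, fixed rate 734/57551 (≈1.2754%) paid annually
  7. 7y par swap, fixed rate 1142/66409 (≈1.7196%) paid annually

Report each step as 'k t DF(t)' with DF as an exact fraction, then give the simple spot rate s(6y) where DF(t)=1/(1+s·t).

1 1 2483/2500
2 2 1947/2000
3 3 9663/10000
4 4 2403/2500
5 5 9343/10000
6 6 4633/5000
7 7 4429/5000
s(6y) = (1/(4633/5000) − 1)/(6) = 367/27798 ≈ 1.3202%

step 1 [1y] swap r/1=17/2483: DF=(1 − 17/2483·(0))/(1+17/2483) = 2483/2500 ≈ 0.993200
step 2 [2y] bond c/1=3/200: DF=(2006001/2000000 − 3/200·(0.993200))/(1+3/200) = 1947/2000 ≈ 0.973500
step 3 [3y] zero: DF = P = 9663/10000 ≈ 0.966300
step 4 [4y] zero: DF = P = 2403/2500 ≈ 0.961200
step 5 [5y] swap r/1=73/5365: DF=(1 − 73/5365·(0.993200+0.973500+0.966300+0.961200))/(1+73/5365) = 9343/10000 ≈ 0.934300
step 6 [6y] swap r/1=734/57551: DF=(1 − 734/57551·(0.993200+0.973500+0.966300+0.961200+0.934300))/(1+734/57551) = 4633/5000 ≈ 0.926600
step 7 [7y] swap r/1=1142/66409: DF=(1 − 1142/66409·(0.993200+0.973500+0.966300+0.961200+0.934300+0.926600))/(1+1142/66409) = 4429/5000 ≈ 0.885800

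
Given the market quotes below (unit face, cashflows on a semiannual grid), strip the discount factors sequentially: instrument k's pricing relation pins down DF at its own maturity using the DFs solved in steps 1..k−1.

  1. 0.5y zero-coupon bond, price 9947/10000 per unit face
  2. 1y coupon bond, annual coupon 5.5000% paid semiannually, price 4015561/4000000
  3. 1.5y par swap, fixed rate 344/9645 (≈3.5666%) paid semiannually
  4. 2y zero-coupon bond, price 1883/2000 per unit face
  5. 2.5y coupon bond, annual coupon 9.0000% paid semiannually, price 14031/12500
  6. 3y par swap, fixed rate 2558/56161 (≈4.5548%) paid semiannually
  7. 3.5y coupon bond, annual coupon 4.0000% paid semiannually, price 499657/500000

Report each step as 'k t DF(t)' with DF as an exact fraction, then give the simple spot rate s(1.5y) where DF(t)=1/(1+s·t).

1 1/2 9947/10000
2 1 594/625
3 3/2 2371/2500
4 2 1883/2000
5 5/2 909/1000
6 3 8721/10000
7 7/2 1087/1250
s(1.5y) = (1/(2371/2500) − 1)/(3/2) = 86/2371 ≈ 3.6272%

step 1 [0.5y] zero: DF = P = 9947/10000 ≈ 0.994700
step 2 [1y] bond c/2=11/400: DF=(4015561/4000000 − 11/400·(0.994700))/(1+11/400) = 594/625 ≈ 0.950400
step 3 [1.5y] swap r/2=172/9645: DF=(1 − 172/9645·(0.994700+0.950400))/(1+172/9645) = 2371/2500 ≈ 0.948400
step 4 [2y] zero: DF = P = 1883/2000 ≈ 0.941500
step 5 [2.5y] bond c/2=9/200: DF=(14031/12500 − 9/200·(0.994700+0.950400+0.948400+0.941500))/(1+9/200) = 909/1000 ≈ 0.909000
step 6 [3y] swap r/2=1279/56161: DF=(1 − 1279/56161·(0.994700+0.950400+0.948400+0.941500+0.909000))/(1+1279/56161) = 8721/10000 ≈ 0.872100
step 7 [3.5y] bond c/2=1/50: DF=(499657/500000 − 1/50·(0.994700+0.950400+0.948400+0.941500+0.909000+0.872100))/(1+1/50) = 1087/1250 ≈ 0.869600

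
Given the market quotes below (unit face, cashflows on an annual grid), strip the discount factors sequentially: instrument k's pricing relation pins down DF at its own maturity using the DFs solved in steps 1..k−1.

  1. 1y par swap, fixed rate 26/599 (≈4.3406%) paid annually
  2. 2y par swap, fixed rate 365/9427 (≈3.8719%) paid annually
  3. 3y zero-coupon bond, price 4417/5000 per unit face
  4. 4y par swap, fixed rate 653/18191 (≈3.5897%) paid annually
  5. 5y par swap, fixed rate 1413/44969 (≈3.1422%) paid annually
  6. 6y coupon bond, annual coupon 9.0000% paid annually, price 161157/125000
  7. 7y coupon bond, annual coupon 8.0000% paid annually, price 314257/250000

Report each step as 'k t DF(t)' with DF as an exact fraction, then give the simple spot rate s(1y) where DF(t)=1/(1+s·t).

step 1 [1y] swap r/1=26/599: DF=(1 − 26/599·(0))/(1+26/599) = 599/625 ≈ 0.958400
step 2 [2y] swap r/1=365/9427: DF=(1 − 365/9427·(0.958400))/(1+365/9427) = 927/1000 ≈ 0.927000
step 3 [3y] zero: DF = P = 4417/5000 ≈ 0.883400
step 4 [4y] swap r/1=653/18191: DF=(1 − 653/18191·(0.958400+0.927000+0.883400))/(1+653/18191) = 4347/5000 ≈ 0.869400
step 5 [5y] swap r/1=1413/44969: DF=(1 − 1413/44969·(0.958400+0.927000+0.883400+0.869400))/(1+1413/44969) = 8587/10000 ≈ 0.858700
step 6 [6y] bond c/1=9/100: DF=(161157/125000 − 9/100·(0.958400+0.927000+0.883400+0.869400+0.858700))/(1+9/100) = 1623/2000 ≈ 0.811500
step 7 [7y] bond c/1=2/25: DF=(314257/250000 − 2/25·(0.958400+0.927000+0.883400+0.869400+0.858700+0.811500))/(1+2/25) = 7707/10000 ≈ 0.770700

1 1 599/625
2 2 927/1000
3 3 4417/5000
4 4 4347/5000
5 5 8587/10000
6 6 1623/2000
7 7 7707/10000
s(1y) = (1/(599/625) − 1)/(1) = 26/599 ≈ 4.3406%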